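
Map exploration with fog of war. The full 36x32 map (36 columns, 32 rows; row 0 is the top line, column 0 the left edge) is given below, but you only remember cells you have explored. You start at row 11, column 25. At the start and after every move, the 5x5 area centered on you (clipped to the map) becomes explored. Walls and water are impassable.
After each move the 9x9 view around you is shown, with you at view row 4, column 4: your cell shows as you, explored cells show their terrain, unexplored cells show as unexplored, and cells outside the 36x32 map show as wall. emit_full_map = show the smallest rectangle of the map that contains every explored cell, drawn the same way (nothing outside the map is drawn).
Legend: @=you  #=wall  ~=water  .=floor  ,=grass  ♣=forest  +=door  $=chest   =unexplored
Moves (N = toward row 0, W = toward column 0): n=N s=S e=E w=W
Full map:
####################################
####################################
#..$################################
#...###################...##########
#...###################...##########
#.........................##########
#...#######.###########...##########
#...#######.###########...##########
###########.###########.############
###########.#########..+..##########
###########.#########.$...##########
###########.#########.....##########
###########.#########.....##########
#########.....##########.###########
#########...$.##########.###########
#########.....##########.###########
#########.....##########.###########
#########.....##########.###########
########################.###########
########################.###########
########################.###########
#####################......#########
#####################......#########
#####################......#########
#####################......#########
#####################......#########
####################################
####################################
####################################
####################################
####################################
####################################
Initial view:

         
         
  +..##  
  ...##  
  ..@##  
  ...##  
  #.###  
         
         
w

         
         
  .+..## 
  $...## 
  ..@.## 
  ....## 
  ##.### 
         
         

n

         
         
  #.###  
  .+..## 
  $.@.## 
  ....## 
  ....## 
  ##.### 
         

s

         
  #.###  
  .+..## 
  $...## 
  ..@.## 
  ....## 
  ##.### 
         
         

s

  #.###  
  .+..## 
  $...## 
  ....## 
  ..@.## 
  ##.### 
  ##.##  
         
         

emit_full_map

#.### 
.+..##
$...##
....##
..@.##
##.###
##.## 

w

   #.### 
   .+..##
  .$...##
  .....##
  ..@..##
  ###.###
  ###.## 
         
         

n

         
   #.### 
  ..+..##
  .$...##
  ..@..##
  .....##
  ###.###
  ###.## 
         

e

         
  #.###  
 ..+..## 
 .$...## 
 ...@.## 
 .....## 
 ###.### 
 ###.##  
         

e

         
 #.###   
..+..##  
.$...##  
....@##  
.....##  
###.###  
###.##   
         

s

 #.###   
..+..##  
.$...##  
.....##  
....@##  
###.###  
###.###  
         
         

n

         
 #.###   
..+..##  
.$...##  
....@##  
.....##  
###.###  
###.###  
         

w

         
  #.###  
 ..+..## 
 .$...## 
 ...@.## 
 .....## 
 ###.### 
 ###.### 
         

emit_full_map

 #.### 
..+..##
.$...##
...@.##
.....##
###.###
###.###

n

         
         
  #.###  
 ..+..## 
 .$.@.## 
 .....## 
 .....## 
 ###.### 
 ###.### 

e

         
         
 #.####  
..+..##  
.$..@##  
.....##  
.....##  
###.###  
###.###  

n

         
         
  ...##  
 #.####  
..+.@##  
.$...##  
.....##  
.....##  
###.###  

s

         
  ...##  
 #.####  
..+..##  
.$..@##  
.....##  
.....##  
###.###  
###.###  

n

         
         
  ...##  
 #.####  
..+.@##  
.$...##  
.....##  
.....##  
###.###  

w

         
         
  #...## 
  #.#### 
 ..+@.## 
 .$...## 
 .....## 
 .....## 
 ###.### 

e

         
         
 #...##  
 #.####  
..+.@##  
.$...##  
.....##  
.....##  
###.###  

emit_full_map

 #...##
 #.####
..+.@##
.$...##
.....##
.....##
###.###
###.###

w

         
         
  #...## 
  #.#### 
 ..+@.## 
 .$...## 
 .....## 
 .....## 
 ###.### 

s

         
  #...## 
  #.#### 
 ..+..## 
 .$.@.## 
 .....## 
 .....## 
 ###.### 
 ###.### 

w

         
   #...##
  ##.####
  ..+..##
  .$@..##
  .....##
  .....##
  ###.###
  ###.###

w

         
    #...#
  ###.###
  #..+..#
  #.@...#
  #.....#
  #.....#
   ###.##
   ###.##

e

         
   #...##
 ###.####
 #..+..##
 #.$@..##
 #.....##
 #.....##
  ###.###
  ###.###

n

         
         
  ##...##
 ###.####
 #..@..##
 #.$...##
 #.....##
 #.....##
  ###.###

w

         
         
  ###...#
  ###.###
  #.@+..#
  #.$...#
  #.....#
  #.....#
   ###.##

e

         
         
 ###...##
 ###.####
 #..@..##
 #.$...##
 #.....##
 #.....##
  ###.###

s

         
 ###...##
 ###.####
 #..+..##
 #.$@..##
 #.....##
 #.....##
  ###.###
  ###.###

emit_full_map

###...##
###.####
#..+..##
#.$@..##
#.....##
#.....##
 ###.###
 ###.###

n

         
         
 ###...##
 ###.####
 #..@..##
 #.$...##
 #.....##
 #.....##
  ###.###

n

         
         
  ##...  
 ###...##
 ###@####
 #..+..##
 #.$...##
 #.....##
 #.....##

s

         
  ##...  
 ###...##
 ###.####
 #..@..##
 #.$...##
 #.....##
 #.....##
  ###.###

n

         
         
  ##...  
 ###...##
 ###@####
 #..+..##
 #.$...##
 #.....##
 #.....##

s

         
  ##...  
 ###...##
 ###.####
 #..@..##
 #.$...##
 #.....##
 #.....##
  ###.###

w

         
   ##... 
  ###...#
  ###.###
  #.@+..#
  #.$...#
  #.....#
  #.....#
   ###.##


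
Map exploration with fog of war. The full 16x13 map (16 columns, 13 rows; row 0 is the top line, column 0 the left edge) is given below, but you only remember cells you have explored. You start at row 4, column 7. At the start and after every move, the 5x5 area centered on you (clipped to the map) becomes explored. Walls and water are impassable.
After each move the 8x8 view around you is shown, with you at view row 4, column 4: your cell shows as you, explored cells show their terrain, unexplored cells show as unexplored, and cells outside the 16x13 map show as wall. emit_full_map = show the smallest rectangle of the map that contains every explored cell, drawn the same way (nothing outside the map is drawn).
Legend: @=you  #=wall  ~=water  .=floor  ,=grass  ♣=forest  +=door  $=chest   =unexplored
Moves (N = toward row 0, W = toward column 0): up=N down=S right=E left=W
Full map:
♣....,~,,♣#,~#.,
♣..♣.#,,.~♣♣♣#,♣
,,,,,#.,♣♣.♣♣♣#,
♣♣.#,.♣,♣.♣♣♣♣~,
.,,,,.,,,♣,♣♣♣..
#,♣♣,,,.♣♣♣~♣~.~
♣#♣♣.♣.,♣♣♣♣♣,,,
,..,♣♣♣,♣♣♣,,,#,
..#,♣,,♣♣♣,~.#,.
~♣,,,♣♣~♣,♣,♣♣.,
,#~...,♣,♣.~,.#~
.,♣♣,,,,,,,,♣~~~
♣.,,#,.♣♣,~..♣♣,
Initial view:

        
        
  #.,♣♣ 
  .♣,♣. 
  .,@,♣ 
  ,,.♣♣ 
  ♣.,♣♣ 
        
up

########
        
  #,,.~ 
  #.,♣♣ 
  .♣@♣. 
  .,,,♣ 
  ,,.♣♣ 
  ♣.,♣♣ 

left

########
        
  .#,,.~
  ,#.,♣♣
  ,.@,♣.
  ,.,,,♣
  ,,,.♣♣
   ♣.,♣♣

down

        
  .#,,.~
  ,#.,♣♣
  ,.♣,♣.
  ,.@,,♣
  ,,,.♣♣
  .♣.,♣♣
        

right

        
 .#,,.~ 
 ,#.,♣♣ 
 ,.♣,♣. 
 ,.,@,♣ 
 ,,,.♣♣ 
 .♣.,♣♣ 
        

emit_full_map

.#,,.~
,#.,♣♣
,.♣,♣.
,.,@,♣
,,,.♣♣
.♣.,♣♣

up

########
        
 .#,,.~ 
 ,#.,♣♣ 
 ,.♣@♣. 
 ,.,,,♣ 
 ,,,.♣♣ 
 .♣.,♣♣ 

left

########
        
  .#,,.~
  ,#.,♣♣
  ,.@,♣.
  ,.,,,♣
  ,,,.♣♣
  .♣.,♣♣

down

        
  .#,,.~
  ,#.,♣♣
  ,.♣,♣.
  ,.@,,♣
  ,,,.♣♣
  .♣.,♣♣
        

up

########
        
  .#,,.~
  ,#.,♣♣
  ,.@,♣.
  ,.,,,♣
  ,,,.♣♣
  .♣.,♣♣

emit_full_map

.#,,.~
,#.,♣♣
,.@,♣.
,.,,,♣
,,,.♣♣
.♣.,♣♣

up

########
########
  .,~,, 
  .#,,.~
  ,#@,♣♣
  ,.♣,♣.
  ,.,,,♣
  ,,,.♣♣

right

########
########
 .,~,,♣ 
 .#,,.~ 
 ,#.@♣♣ 
 ,.♣,♣. 
 ,.,,,♣ 
 ,,,.♣♣ 

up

########
########
########
 .,~,,♣ 
 .#,@.~ 
 ,#.,♣♣ 
 ,.♣,♣. 
 ,.,,,♣ 

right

########
########
########
.,~,,♣# 
.#,,@~♣ 
,#.,♣♣. 
,.♣,♣.♣ 
,.,,,♣  

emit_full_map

.,~,,♣#
.#,,@~♣
,#.,♣♣.
,.♣,♣.♣
,.,,,♣ 
,,,.♣♣ 
.♣.,♣♣ 

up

########
########
########
########
.,~,@♣# 
.#,,.~♣ 
,#.,♣♣. 
,.♣,♣.♣ 

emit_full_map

.,~,@♣#
.#,,.~♣
,#.,♣♣.
,.♣,♣.♣
,.,,,♣ 
,,,.♣♣ 
.♣.,♣♣ 


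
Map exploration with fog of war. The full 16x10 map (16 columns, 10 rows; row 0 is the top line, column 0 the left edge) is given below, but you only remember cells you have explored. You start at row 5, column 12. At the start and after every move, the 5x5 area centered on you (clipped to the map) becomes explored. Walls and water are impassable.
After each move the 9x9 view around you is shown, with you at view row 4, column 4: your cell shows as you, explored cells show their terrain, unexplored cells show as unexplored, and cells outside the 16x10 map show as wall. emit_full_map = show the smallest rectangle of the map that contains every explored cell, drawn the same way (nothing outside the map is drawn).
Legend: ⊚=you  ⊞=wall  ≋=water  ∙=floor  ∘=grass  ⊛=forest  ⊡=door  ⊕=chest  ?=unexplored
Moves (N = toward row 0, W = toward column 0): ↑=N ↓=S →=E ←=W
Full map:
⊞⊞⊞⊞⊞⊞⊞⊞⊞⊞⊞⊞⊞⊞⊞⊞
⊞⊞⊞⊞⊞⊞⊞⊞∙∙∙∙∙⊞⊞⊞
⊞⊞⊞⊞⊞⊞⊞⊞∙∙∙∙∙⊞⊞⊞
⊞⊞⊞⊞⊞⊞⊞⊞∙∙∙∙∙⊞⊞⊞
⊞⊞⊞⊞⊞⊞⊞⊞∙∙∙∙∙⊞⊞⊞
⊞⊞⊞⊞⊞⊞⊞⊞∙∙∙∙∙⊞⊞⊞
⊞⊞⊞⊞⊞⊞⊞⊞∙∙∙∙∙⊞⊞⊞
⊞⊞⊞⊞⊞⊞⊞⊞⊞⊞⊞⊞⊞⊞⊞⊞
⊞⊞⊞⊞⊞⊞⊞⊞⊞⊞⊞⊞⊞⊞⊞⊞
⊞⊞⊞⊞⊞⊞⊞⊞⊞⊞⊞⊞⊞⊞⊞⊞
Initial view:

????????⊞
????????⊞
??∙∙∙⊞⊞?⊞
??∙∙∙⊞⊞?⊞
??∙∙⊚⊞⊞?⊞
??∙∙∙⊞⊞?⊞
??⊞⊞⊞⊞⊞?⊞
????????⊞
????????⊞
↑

????????⊞
????????⊞
??∙∙∙⊞⊞?⊞
??∙∙∙⊞⊞?⊞
??∙∙⊚⊞⊞?⊞
??∙∙∙⊞⊞?⊞
??∙∙∙⊞⊞?⊞
??⊞⊞⊞⊞⊞?⊞
????????⊞

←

?????????
?????????
??∙∙∙∙⊞⊞?
??∙∙∙∙⊞⊞?
??∙∙⊚∙⊞⊞?
??∙∙∙∙⊞⊞?
??∙∙∙∙⊞⊞?
???⊞⊞⊞⊞⊞?
?????????

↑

⊞⊞⊞⊞⊞⊞⊞⊞⊞
?????????
??∙∙∙∙⊞??
??∙∙∙∙⊞⊞?
??∙∙⊚∙⊞⊞?
??∙∙∙∙⊞⊞?
??∙∙∙∙⊞⊞?
??∙∙∙∙⊞⊞?
???⊞⊞⊞⊞⊞?

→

⊞⊞⊞⊞⊞⊞⊞⊞⊞
????????⊞
?∙∙∙∙⊞⊞?⊞
?∙∙∙∙⊞⊞?⊞
?∙∙∙⊚⊞⊞?⊞
?∙∙∙∙⊞⊞?⊞
?∙∙∙∙⊞⊞?⊞
?∙∙∙∙⊞⊞?⊞
??⊞⊞⊞⊞⊞?⊞

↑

⊞⊞⊞⊞⊞⊞⊞⊞⊞
⊞⊞⊞⊞⊞⊞⊞⊞⊞
??⊞⊞⊞⊞⊞?⊞
?∙∙∙∙⊞⊞?⊞
?∙∙∙⊚⊞⊞?⊞
?∙∙∙∙⊞⊞?⊞
?∙∙∙∙⊞⊞?⊞
?∙∙∙∙⊞⊞?⊞
?∙∙∙∙⊞⊞?⊞

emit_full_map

?⊞⊞⊞⊞⊞
∙∙∙∙⊞⊞
∙∙∙⊚⊞⊞
∙∙∙∙⊞⊞
∙∙∙∙⊞⊞
∙∙∙∙⊞⊞
∙∙∙∙⊞⊞
?⊞⊞⊞⊞⊞

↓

⊞⊞⊞⊞⊞⊞⊞⊞⊞
??⊞⊞⊞⊞⊞?⊞
?∙∙∙∙⊞⊞?⊞
?∙∙∙∙⊞⊞?⊞
?∙∙∙⊚⊞⊞?⊞
?∙∙∙∙⊞⊞?⊞
?∙∙∙∙⊞⊞?⊞
?∙∙∙∙⊞⊞?⊞
??⊞⊞⊞⊞⊞?⊞

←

⊞⊞⊞⊞⊞⊞⊞⊞⊞
???⊞⊞⊞⊞⊞?
??∙∙∙∙⊞⊞?
??∙∙∙∙⊞⊞?
??∙∙⊚∙⊞⊞?
??∙∙∙∙⊞⊞?
??∙∙∙∙⊞⊞?
??∙∙∙∙⊞⊞?
???⊞⊞⊞⊞⊞?

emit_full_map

?⊞⊞⊞⊞⊞
∙∙∙∙⊞⊞
∙∙∙∙⊞⊞
∙∙⊚∙⊞⊞
∙∙∙∙⊞⊞
∙∙∙∙⊞⊞
∙∙∙∙⊞⊞
?⊞⊞⊞⊞⊞


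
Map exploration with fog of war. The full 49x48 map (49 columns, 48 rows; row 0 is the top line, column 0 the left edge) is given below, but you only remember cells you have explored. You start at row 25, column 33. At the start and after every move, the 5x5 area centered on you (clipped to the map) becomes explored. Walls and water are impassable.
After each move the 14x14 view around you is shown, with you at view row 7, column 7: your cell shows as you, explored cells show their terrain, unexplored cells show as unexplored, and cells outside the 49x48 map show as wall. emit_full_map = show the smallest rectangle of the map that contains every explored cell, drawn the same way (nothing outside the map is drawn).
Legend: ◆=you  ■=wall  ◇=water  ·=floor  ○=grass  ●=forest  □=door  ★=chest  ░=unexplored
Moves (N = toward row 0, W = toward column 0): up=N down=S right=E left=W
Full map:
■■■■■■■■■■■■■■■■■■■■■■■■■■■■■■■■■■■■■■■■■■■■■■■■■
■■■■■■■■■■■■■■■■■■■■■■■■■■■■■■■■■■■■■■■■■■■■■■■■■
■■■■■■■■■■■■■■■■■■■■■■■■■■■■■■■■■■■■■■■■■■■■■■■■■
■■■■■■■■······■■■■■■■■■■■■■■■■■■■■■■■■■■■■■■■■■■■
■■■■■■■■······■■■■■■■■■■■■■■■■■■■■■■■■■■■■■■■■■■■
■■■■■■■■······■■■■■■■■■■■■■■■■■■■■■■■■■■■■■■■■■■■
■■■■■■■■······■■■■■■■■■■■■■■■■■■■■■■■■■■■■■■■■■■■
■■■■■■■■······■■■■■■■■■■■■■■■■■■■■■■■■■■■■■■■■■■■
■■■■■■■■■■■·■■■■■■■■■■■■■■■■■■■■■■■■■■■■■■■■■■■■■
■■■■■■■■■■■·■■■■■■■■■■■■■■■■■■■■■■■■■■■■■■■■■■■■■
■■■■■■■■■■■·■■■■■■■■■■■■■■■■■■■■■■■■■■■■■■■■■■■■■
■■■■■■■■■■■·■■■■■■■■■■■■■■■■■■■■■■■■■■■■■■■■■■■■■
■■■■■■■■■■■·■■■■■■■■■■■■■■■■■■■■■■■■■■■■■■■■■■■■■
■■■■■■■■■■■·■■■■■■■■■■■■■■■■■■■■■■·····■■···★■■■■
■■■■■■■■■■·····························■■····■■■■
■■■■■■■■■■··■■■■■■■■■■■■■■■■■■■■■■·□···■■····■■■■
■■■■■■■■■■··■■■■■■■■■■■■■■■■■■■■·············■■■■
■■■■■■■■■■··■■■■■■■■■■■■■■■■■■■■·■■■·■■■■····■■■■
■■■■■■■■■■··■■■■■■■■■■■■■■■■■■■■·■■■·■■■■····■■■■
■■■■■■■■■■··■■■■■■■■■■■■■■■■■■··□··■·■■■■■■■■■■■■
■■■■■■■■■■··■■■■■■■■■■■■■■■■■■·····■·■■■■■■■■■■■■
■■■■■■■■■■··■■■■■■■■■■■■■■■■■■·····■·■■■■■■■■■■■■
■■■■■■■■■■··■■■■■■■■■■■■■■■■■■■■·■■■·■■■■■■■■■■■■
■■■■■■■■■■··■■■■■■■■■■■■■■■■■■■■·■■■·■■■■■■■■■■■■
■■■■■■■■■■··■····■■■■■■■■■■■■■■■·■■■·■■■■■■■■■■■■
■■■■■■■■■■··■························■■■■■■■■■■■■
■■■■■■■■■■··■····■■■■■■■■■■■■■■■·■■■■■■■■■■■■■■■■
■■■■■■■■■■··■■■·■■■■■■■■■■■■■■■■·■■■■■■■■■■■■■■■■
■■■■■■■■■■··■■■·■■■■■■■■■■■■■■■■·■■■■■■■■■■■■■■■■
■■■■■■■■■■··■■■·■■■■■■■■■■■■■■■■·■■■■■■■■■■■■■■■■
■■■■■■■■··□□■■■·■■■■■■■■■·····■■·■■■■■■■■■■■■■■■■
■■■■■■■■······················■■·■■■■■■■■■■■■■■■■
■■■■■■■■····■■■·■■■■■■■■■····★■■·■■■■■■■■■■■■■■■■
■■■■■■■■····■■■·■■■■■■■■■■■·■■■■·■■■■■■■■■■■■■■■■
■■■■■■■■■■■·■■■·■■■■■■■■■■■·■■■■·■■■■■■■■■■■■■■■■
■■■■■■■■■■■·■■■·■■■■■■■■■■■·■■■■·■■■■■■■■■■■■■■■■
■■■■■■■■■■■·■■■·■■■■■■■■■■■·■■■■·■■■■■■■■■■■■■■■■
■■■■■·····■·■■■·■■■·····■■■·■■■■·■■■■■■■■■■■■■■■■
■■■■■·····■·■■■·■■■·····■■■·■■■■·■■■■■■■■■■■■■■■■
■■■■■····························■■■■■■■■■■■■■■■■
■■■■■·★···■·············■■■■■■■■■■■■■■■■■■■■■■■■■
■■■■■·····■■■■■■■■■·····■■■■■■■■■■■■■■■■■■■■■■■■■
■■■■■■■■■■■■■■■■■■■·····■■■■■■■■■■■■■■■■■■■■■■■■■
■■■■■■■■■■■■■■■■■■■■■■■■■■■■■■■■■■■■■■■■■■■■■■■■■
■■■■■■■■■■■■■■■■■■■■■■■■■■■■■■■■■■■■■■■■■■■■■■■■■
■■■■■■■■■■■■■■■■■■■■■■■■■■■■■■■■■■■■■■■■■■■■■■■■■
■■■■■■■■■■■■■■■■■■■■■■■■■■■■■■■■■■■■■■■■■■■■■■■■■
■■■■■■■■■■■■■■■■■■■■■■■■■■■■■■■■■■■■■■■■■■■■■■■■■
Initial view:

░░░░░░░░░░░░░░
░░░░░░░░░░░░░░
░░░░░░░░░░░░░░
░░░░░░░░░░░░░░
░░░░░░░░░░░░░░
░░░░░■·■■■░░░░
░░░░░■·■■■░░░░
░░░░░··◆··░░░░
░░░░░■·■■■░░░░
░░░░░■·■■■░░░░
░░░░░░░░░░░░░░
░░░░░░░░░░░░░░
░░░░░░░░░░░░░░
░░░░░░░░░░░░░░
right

░░░░░░░░░░░░░░
░░░░░░░░░░░░░░
░░░░░░░░░░░░░░
░░░░░░░░░░░░░░
░░░░░░░░░░░░░░
░░░░■·■■■·░░░░
░░░░■·■■■·░░░░
░░░░···◆··░░░░
░░░░■·■■■■░░░░
░░░░■·■■■■░░░░
░░░░░░░░░░░░░░
░░░░░░░░░░░░░░
░░░░░░░░░░░░░░
░░░░░░░░░░░░░░

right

░░░░░░░░░░░░░░
░░░░░░░░░░░░░░
░░░░░░░░░░░░░░
░░░░░░░░░░░░░░
░░░░░░░░░░░░░░
░░░■·■■■·■░░░░
░░░■·■■■·■░░░░
░░░····◆·■░░░░
░░░■·■■■■■░░░░
░░░■·■■■■■░░░░
░░░░░░░░░░░░░░
░░░░░░░░░░░░░░
░░░░░░░░░░░░░░
░░░░░░░░░░░░░░

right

░░░░░░░░░░░░░░
░░░░░░░░░░░░░░
░░░░░░░░░░░░░░
░░░░░░░░░░░░░░
░░░░░░░░░░░░░░
░░■·■■■·■■░░░░
░░■·■■■·■■░░░░
░░·····◆■■░░░░
░░■·■■■■■■░░░░
░░■·■■■■■■░░░░
░░░░░░░░░░░░░░
░░░░░░░░░░░░░░
░░░░░░░░░░░░░░
░░░░░░░░░░░░░░

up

░░░░░░░░░░░░░░
░░░░░░░░░░░░░░
░░░░░░░░░░░░░░
░░░░░░░░░░░░░░
░░░░░░░░░░░░░░
░░░░░■■·■■░░░░
░░■·■■■·■■░░░░
░░■·■■■◆■■░░░░
░░······■■░░░░
░░■·■■■■■■░░░░
░░■·■■■■■■░░░░
░░░░░░░░░░░░░░
░░░░░░░░░░░░░░
░░░░░░░░░░░░░░

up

░░░░░░░░░░░░░░
░░░░░░░░░░░░░░
░░░░░░░░░░░░░░
░░░░░░░░░░░░░░
░░░░░░░░░░░░░░
░░░░░·■·■■░░░░
░░░░░■■·■■░░░░
░░■·■■■◆■■░░░░
░░■·■■■·■■░░░░
░░······■■░░░░
░░■·■■■■■■░░░░
░░■·■■■■■■░░░░
░░░░░░░░░░░░░░
░░░░░░░░░░░░░░

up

░░░░░░░░░░░░░░
░░░░░░░░░░░░░░
░░░░░░░░░░░░░░
░░░░░░░░░░░░░░
░░░░░░░░░░░░░░
░░░░░·■·■■░░░░
░░░░░·■·■■░░░░
░░░░░■■◆■■░░░░
░░■·■■■·■■░░░░
░░■·■■■·■■░░░░
░░······■■░░░░
░░■·■■■■■■░░░░
░░■·■■■■■■░░░░
░░░░░░░░░░░░░░

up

░░░░░░░░░░░░░░
░░░░░░░░░░░░░░
░░░░░░░░░░░░░░
░░░░░░░░░░░░░░
░░░░░░░░░░░░░░
░░░░░·■·■■░░░░
░░░░░·■·■■░░░░
░░░░░·■◆■■░░░░
░░░░░■■·■■░░░░
░░■·■■■·■■░░░░
░░■·■■■·■■░░░░
░░······■■░░░░
░░■·■■■■■■░░░░
░░■·■■■■■■░░░░

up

░░░░░░░░░░░░░░
░░░░░░░░░░░░░░
░░░░░░░░░░░░░░
░░░░░░░░░░░░░░
░░░░░░░░░░░░░░
░░░░░■■·■■░░░░
░░░░░·■·■■░░░░
░░░░░·■◆■■░░░░
░░░░░·■·■■░░░░
░░░░░■■·■■░░░░
░░■·■■■·■■░░░░
░░■·■■■·■■░░░░
░░······■■░░░░
░░■·■■■■■■░░░░

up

░░░░░░░░░░░░░░
░░░░░░░░░░░░░░
░░░░░░░░░░░░░░
░░░░░░░░░░░░░░
░░░░░░░░░░░░░░
░░░░░■■·■■░░░░
░░░░░■■·■■░░░░
░░░░░·■◆■■░░░░
░░░░░·■·■■░░░░
░░░░░·■·■■░░░░
░░░░░■■·■■░░░░
░░■·■■■·■■░░░░
░░■·■■■·■■░░░░
░░······■■░░░░

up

░░░░░░░░░░░░░░
░░░░░░░░░░░░░░
░░░░░░░░░░░░░░
░░░░░░░░░░░░░░
░░░░░░░░░░░░░░
░░░░░·····░░░░
░░░░░■■·■■░░░░
░░░░░■■◆■■░░░░
░░░░░·■·■■░░░░
░░░░░·■·■■░░░░
░░░░░·■·■■░░░░
░░░░░■■·■■░░░░
░░■·■■■·■■░░░░
░░■·■■■·■■░░░░

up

░░░░░░░░░░░░░░
░░░░░░░░░░░░░░
░░░░░░░░░░░░░░
░░░░░░░░░░░░░░
░░░░░░░░░░░░░░
░░░░░·□···░░░░
░░░░░·····░░░░
░░░░░■■◆■■░░░░
░░░░░■■·■■░░░░
░░░░░·■·■■░░░░
░░░░░·■·■■░░░░
░░░░░·■·■■░░░░
░░░░░■■·■■░░░░
░░■·■■■·■■░░░░

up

░░░░░░░░░░░░░░
░░░░░░░░░░░░░░
░░░░░░░░░░░░░░
░░░░░░░░░░░░░░
░░░░░░░░░░░░░░
░░░░░·····░░░░
░░░░░·□···░░░░
░░░░░··◆··░░░░
░░░░░■■·■■░░░░
░░░░░■■·■■░░░░
░░░░░·■·■■░░░░
░░░░░·■·■■░░░░
░░░░░·■·■■░░░░
░░░░░■■·■■░░░░

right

░░░░░░░░░░░░░░
░░░░░░░░░░░░░░
░░░░░░░░░░░░░░
░░░░░░░░░░░░░░
░░░░░░░░░░░░░░
░░░░·····■░░░░
░░░░·□···■░░░░
░░░░···◆··░░░░
░░░░■■·■■■░░░░
░░░░■■·■■■░░░░
░░░░·■·■■░░░░░
░░░░·■·■■░░░░░
░░░░·■·■■░░░░░
░░░░■■·■■░░░░░

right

░░░░░░░░░░░░░░
░░░░░░░░░░░░░░
░░░░░░░░░░░░░░
░░░░░░░░░░░░░░
░░░░░░░░░░░░░░
░░░·····■■░░░░
░░░·□···■■░░░░
░░░····◆··░░░░
░░░■■·■■■■░░░░
░░░■■·■■■■░░░░
░░░·■·■■░░░░░░
░░░·■·■■░░░░░░
░░░·■·■■░░░░░░
░░░■■·■■░░░░░░

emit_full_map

░░░·····■■
░░░·□···■■
░░░····◆··
░░░■■·■■■■
░░░■■·■■■■
░░░·■·■■░░
░░░·■·■■░░
░░░·■·■■░░
░░░■■·■■░░
■·■■■·■■░░
■·■■■·■■░░
······■■░░
■·■■■■■■░░
■·■■■■■■░░


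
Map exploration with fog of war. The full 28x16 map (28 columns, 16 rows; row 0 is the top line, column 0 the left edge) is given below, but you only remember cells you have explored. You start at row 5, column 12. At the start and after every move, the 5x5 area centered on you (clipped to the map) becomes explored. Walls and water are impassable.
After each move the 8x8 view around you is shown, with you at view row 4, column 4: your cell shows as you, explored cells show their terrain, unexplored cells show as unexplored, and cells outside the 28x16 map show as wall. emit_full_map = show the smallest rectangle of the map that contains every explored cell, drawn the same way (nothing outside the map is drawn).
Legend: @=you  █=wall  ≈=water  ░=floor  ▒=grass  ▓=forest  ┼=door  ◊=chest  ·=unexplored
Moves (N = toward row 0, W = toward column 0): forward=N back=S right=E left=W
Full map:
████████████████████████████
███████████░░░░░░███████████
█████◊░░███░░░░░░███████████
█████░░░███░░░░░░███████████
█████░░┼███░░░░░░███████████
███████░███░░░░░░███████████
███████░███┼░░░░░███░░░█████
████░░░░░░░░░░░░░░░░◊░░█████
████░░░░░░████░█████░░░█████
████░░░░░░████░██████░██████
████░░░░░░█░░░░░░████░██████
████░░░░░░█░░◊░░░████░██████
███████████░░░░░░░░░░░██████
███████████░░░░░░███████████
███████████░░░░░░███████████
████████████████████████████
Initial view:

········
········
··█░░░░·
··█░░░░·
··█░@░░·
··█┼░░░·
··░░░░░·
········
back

········
··█░░░░·
··█░░░░·
··█░░░░·
··█┼@░░·
··░░░░░·
··████░·
········

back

··█░░░░·
··█░░░░·
··█░░░░·
··█┼░░░·
··░░@░░·
··████░·
··████░·
········

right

·█░░░░··
·█░░░░··
·█░░░░░·
·█┼░░░░·
·░░░@░░·
·████░█·
·████░█·
········

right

█░░░░···
█░░░░···
█░░░░░░·
█┼░░░░░·
░░░░@░░·
████░██·
████░██·
········

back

█░░░░···
█░░░░░░·
█┼░░░░░·
░░░░░░░·
████@██·
████░██·
··░░░░░·
········

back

█░░░░░░·
█┼░░░░░·
░░░░░░░·
████░██·
████@██·
··░░░░░·
··░◊░░░·
········

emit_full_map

█░░░░··
█░░░░··
█░░░░░░
█┼░░░░░
░░░░░░░
████░██
████@██
··░░░░░
··░◊░░░

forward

█░░░░···
█░░░░░░·
█┼░░░░░·
░░░░░░░·
████@██·
████░██·
··░░░░░·
··░◊░░░·

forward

█░░░░···
█░░░░···
█░░░░░░·
█┼░░░░░·
░░░░@░░·
████░██·
████░██·
··░░░░░·

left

·█░░░░··
·█░░░░··
·█░░░░░░
·█┼░░░░░
·░░░@░░░
·████░██
·████░██
···░░░░░

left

··█░░░░·
··█░░░░·
··█░░░░░
··█┼░░░░
··░░@░░░
··████░█
··████░█
····░░░░

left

···█░░░░
···█░░░░
··██░░░░
··██┼░░░
··░░@░░░
··░████░
··░████░
·····░░░

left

····█░░░
····█░░░
··███░░░
··███┼░░
··░░@░░░
··░░████
··░░████
······░░

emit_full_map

··█░░░░··
··█░░░░··
███░░░░░░
███┼░░░░░
░░@░░░░░░
░░████░██
░░████░██
····░░░░░
····░◊░░░

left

·····█░░
·····█░░
··░███░░
··░███┼░
··░░@░░░
··░░░███
··░░░███
·······░

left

······█░
······█░
··█░███░
··█░███┼
··░░@░░░
··░░░░██
··░░░░██
········

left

·······█
·······█
··██░███
··██░███
··░░@░░░
··░░░░░█
··░░░░░█
········

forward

········
·······█
··░░┼███
··██░███
··██@███
··░░░░░░
··░░░░░█
··░░░░░█

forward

········
········
··░░░███
··░░┼███
··██@███
··██░███
··░░░░░░
··░░░░░█

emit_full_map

░░░███░░░░··
░░┼███░░░░··
██@███░░░░░░
██░███┼░░░░░
░░░░░░░░░░░░
░░░░░████░██
░░░░░████░██
·······░░░░░
·······░◊░░░

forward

········
········
··◊░░██·
··░░░███
··░░@███
··██░███
··██░███
··░░░░░░

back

········
··◊░░██·
··░░░███
··░░┼███
··██@███
··██░███
··░░░░░░
··░░░░░█

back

··◊░░██·
··░░░███
··░░┼███
··██░███
··██@███
··░░░░░░
··░░░░░█
··░░░░░█

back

··░░░███
··░░┼███
··██░███
··██░███
··░░@░░░
··░░░░░█
··░░░░░█
········

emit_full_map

◊░░██·······
░░░███░░░░··
░░┼███░░░░··
██░███░░░░░░
██░███┼░░░░░
░░@░░░░░░░░░
░░░░░████░██
░░░░░████░██
·······░░░░░
·······░◊░░░

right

·░░░███░
·░░┼███░
·██░███░
·██░███┼
·░░░@░░░
·░░░░░██
·░░░░░██
········

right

░░░███░░
░░┼███░░
██░███░░
██░███┼░
░░░░@░░░
░░░░░███
░░░░░███
·······░

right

░░███░░░
░┼███░░░
█░███░░░
█░███┼░░
░░░░@░░░
░░░░████
░░░░████
······░░

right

░███░░░░
┼███░░░░
░███░░░░
░███┼░░░
░░░░@░░░
░░░████░
░░░████░
·····░░░

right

███░░░░·
███░░░░·
███░░░░░
███┼░░░░
░░░░@░░░
░░████░█
░░████░█
····░░░░

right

██░░░░··
██░░░░··
██░░░░░░
██┼░░░░░
░░░░@░░░
░████░██
░████░██
···░░░░░

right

█░░░░···
█░░░░···
█░░░░░░·
█┼░░░░░·
░░░░@░░·
████░██·
████░██·
··░░░░░·

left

██░░░░··
██░░░░··
██░░░░░░
██┼░░░░░
░░░░@░░░
░████░██
░████░██
···░░░░░

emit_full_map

◊░░██·······
░░░███░░░░··
░░┼███░░░░··
██░███░░░░░░
██░███┼░░░░░
░░░░░░░░@░░░
░░░░░████░██
░░░░░████░██
·······░░░░░
·······░◊░░░


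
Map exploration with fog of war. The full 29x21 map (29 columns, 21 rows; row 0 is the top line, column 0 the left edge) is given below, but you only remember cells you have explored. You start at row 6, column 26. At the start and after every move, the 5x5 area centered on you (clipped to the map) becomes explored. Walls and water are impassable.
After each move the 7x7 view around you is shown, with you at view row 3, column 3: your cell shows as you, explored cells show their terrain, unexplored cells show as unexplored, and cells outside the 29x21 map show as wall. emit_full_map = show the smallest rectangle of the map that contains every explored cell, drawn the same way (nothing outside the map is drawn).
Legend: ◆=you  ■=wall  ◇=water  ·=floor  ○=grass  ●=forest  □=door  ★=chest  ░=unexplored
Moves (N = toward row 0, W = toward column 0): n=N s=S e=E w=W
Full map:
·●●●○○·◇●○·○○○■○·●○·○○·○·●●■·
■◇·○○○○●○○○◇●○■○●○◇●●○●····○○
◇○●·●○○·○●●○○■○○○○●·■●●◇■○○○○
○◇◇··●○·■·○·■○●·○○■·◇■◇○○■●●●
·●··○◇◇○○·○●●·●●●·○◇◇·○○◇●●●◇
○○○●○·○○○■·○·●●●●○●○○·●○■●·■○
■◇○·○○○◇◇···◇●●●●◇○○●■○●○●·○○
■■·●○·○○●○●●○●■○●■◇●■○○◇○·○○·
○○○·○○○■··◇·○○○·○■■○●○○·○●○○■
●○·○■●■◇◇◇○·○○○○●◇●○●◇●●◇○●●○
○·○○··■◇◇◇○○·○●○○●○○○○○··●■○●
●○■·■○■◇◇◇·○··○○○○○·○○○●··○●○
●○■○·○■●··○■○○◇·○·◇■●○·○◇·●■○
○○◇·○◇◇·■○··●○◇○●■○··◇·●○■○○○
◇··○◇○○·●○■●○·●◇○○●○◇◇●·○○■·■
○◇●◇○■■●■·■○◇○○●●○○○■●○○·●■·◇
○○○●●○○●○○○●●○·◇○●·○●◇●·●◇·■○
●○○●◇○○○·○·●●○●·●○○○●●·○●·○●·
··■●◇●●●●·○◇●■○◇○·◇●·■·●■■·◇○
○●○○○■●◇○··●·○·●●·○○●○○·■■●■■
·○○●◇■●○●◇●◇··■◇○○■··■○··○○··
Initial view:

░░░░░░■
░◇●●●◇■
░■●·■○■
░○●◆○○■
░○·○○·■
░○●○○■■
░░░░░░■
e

░░░░░■■
◇●●●◇■■
■●·■○■■
○●·◆○■■
○·○○·■■
○●○○■■■
░░░░░■■

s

◇●●●◇■■
■●·■○■■
○●·○○■■
○·○◆·■■
○●○○■■■
░○●●○■■
░░░░░■■

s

■●·■○■■
○●·○○■■
○·○○·■■
○●○◆■■■
░○●●○■■
░●■○●■■
░░░░░■■

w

░■●·■○■
░○●·○○■
░○·○○·■
░○●◆○■■
░◇○●●○■
░·●■○●■
░░░░░░■

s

░○●·○○■
░○·○○·■
░○●○○■■
░◇○◆●○■
░·●■○●■
░··○●○■
░░░░░░■

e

○●·○○■■
○·○○·■■
○●○○■■■
◇○●◆○■■
·●■○●■■
··○●○■■
░░░░░■■

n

■●·■○■■
○●·○○■■
○·○○·■■
○●○◆■■■
◇○●●○■■
·●■○●■■
··○●○■■

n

◇●●●◇■■
■●·■○■■
○●·○○■■
○·○◆·■■
○●○○■■■
◇○●●○■■
·●■○●■■

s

■●·■○■■
○●·○○■■
○·○○·■■
○●○◆■■■
◇○●●○■■
·●■○●■■
··○●○■■

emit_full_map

◇●●●◇
■●·■○
○●·○○
○·○○·
○●○◆■
◇○●●○
·●■○●
··○●○

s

○●·○○■■
○·○○·■■
○●○○■■■
◇○●◆○■■
·●■○●■■
··○●○■■
░░░░░■■

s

○·○○·■■
○●○○■■■
◇○●●○■■
·●■◆●■■
··○●○■■
░·●■○■■
░░░░░■■

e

·○○·■■■
●○○■■■■
○●●○■■■
●■○◆■■■
·○●○■■■
·●■○■■■
░░░░■■■

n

●·○○■■■
·○○·■■■
●○○■■■■
○●●◆■■■
●■○●■■■
·○●○■■■
·●■○■■■

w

○●·○○■■
○·○○·■■
○●○○■■■
◇○●◆○■■
·●■○●■■
··○●○■■
░·●■○■■
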